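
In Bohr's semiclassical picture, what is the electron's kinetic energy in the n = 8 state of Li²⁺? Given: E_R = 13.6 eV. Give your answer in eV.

1.91 eV

For a Coulomb orbit the virial theorem gives K = −E_n.
E_n = −E_R·Z²/n², so K = E_R·Z²/n² = 13.6 × 3²/8² = 1.91 eV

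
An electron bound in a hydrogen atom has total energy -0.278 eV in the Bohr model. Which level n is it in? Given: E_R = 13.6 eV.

7

E_n = −E_R Z²/n² ⇒ n² = E_R Z²/(−E_n) = 13.6 × 1² / 0.278 ≈ 48.92
n = 7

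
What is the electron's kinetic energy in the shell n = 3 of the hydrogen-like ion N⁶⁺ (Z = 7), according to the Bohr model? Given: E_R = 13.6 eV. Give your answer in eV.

74.0 eV

For a Coulomb orbit the virial theorem gives K = −E_n.
E_n = −E_R·Z²/n², so K = E_R·Z²/n² = 13.6 × 7²/3² = 74.0 eV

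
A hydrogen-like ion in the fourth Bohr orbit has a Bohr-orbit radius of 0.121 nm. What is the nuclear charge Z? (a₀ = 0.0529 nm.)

r_n = n²a₀/Z ⇒ Z = n²a₀/r = 4² × 0.0529 / 0.121 ≈ 7.00
Z = 7

7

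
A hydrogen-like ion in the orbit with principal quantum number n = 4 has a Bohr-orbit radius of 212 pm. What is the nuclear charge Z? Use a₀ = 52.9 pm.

r_n = n²a₀/Z ⇒ Z = n²a₀/r = 4² × 52.9 / 212 ≈ 3.99
Z = 4

4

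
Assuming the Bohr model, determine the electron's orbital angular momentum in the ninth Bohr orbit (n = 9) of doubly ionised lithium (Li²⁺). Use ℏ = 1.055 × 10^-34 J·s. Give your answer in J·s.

9.495 × 10^-34 J·s

L_n = nℏ = 9 × 1.055 × 10^-34 = 9.495 × 10^-34 J·s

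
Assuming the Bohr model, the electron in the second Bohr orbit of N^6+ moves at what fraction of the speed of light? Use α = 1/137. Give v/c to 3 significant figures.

v_n = Zαc/n, so v/c = Zα/n = 7 × 0.00730 / 2 = 0.0255

0.0255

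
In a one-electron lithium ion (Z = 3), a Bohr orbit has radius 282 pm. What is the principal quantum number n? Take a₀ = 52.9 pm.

4

r_n = n²a₀/Z ⇒ n² = rZ/a₀ = 282 × 3 / 52.9 ≈ 15.99
n = 4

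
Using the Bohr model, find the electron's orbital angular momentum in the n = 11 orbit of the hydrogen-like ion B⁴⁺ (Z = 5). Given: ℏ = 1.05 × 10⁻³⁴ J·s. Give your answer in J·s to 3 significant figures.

1.16 × 10⁻³³ J·s

L_n = nℏ = 11 × 1.05 × 10⁻³⁴ = 1.16 × 10⁻³³ J·s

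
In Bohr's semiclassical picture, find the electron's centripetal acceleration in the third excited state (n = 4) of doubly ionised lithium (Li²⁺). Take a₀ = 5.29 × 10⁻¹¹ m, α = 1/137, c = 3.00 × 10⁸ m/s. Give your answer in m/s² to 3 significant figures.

9.56 × 10²¹ m/s²

r = n²a₀/Z = 2.82 × 10⁻¹⁰ m, v = Zαc/n = 1.64 × 10⁶ m/s
a = v²/r = (1.64 × 10⁶)² / 2.82 × 10⁻¹⁰ = 9.56 × 10²¹ m/s²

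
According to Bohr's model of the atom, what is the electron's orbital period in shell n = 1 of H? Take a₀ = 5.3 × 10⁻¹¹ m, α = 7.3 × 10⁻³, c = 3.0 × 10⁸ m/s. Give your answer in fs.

0.15 fs

r = n²a₀/Z = 1²·5.3 × 10⁻¹¹/1 = 5.3 × 10⁻¹¹ m
v = Zαc/n = 1·0.0073·3.0 × 10⁸/1 = 2.2 × 10⁶ m/s
T = 2πr/v = 1.5 × 10⁻¹⁶ s = 0.15 fs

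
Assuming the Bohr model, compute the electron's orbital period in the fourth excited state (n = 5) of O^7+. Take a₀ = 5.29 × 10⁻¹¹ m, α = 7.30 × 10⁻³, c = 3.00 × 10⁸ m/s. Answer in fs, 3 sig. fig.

0.296 fs

r = n²a₀/Z = 5²·5.29 × 10⁻¹¹/8 = 1.65 × 10⁻¹⁰ m
v = Zαc/n = 8·0.00730·3.00 × 10⁸/5 = 3.50 × 10⁶ m/s
T = 2πr/v = 2.96 × 10⁻¹⁶ s = 0.296 fs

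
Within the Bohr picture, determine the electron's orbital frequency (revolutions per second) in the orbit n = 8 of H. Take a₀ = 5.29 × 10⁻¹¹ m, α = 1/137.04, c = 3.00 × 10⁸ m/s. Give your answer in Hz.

1.29 × 10¹³ Hz

r = n²a₀/Z = 3.39 × 10⁻⁹ m, v = Zαc/n = 2.74 × 10⁵ m/s
f = v/(2πr) = 1.29 × 10¹³ Hz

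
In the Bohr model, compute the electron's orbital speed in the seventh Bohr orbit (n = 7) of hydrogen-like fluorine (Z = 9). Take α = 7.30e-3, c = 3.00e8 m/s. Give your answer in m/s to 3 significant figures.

v_n = Zαc/n = 9 × 0.00730 × 3.00e8 / 7
    = 2.82e6 m/s

2.82e6 m/s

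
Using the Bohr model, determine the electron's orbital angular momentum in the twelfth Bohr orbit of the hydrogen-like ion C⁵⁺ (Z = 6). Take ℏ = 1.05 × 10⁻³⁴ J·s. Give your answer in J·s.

1.26 × 10⁻³³ J·s

L_n = nℏ = 12 × 1.05 × 10⁻³⁴ = 1.26 × 10⁻³³ J·s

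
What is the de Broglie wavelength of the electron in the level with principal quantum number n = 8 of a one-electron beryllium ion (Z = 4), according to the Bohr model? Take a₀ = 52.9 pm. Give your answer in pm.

The Bohr quantisation condition is nλ = 2πr_n.
r_n = n²a₀/Z = 846 pm
λ = 2πr_n/n = 2π·846/8 = 665 pm

665 pm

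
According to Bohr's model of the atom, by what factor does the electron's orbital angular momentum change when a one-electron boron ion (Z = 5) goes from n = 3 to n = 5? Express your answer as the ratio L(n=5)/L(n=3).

L = nℏ depends only on n, so L ∝ n.
L(n=5)/L(n=3) = (5/3)^1 = 5/3

5/3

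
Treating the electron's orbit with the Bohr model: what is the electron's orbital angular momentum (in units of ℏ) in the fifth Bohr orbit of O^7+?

L_n = nℏ, so L/ℏ = n = 5.

5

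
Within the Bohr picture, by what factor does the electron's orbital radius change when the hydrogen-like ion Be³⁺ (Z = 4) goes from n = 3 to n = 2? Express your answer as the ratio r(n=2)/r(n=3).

r ∝ Z^-1 · n^2; with Z fixed, r ∝ n^2.
r(n=2)/r(n=3) = (2/3)^2 = 4/9

4/9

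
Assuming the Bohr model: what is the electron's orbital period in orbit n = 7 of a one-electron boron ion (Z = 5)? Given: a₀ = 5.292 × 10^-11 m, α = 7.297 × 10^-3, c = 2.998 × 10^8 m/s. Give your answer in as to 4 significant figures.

2085 as

r = n²a₀/Z = 7²·5.292 × 10^-11/5 = 5.186 × 10^-10 m
v = Zαc/n = 5·0.007297·2.998 × 10^8/7 = 1.563 × 10^6 m/s
T = 2πr/v = 2.085 × 10^-15 s = 2085 as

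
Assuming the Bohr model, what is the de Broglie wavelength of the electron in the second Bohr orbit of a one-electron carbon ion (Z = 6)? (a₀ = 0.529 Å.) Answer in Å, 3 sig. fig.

1.11 Å

The Bohr quantisation condition is nλ = 2πr_n.
r_n = n²a₀/Z = 0.353 Å
λ = 2πr_n/n = 2π·0.353/2 = 1.11 Å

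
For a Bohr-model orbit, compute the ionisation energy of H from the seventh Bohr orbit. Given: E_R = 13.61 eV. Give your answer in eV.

E_n = −E_R·Z²/n² = −13.61 × 1²/7² eV = -0.2778 eV
Ionisation energy = −E_n = 0.2778 eV

0.2778 eV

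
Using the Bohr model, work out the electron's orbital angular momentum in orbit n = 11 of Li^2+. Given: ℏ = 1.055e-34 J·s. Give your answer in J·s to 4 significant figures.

L_n = nℏ = 11 × 1.055e-34 = 1.160e-33 J·s

1.160e-33 J·s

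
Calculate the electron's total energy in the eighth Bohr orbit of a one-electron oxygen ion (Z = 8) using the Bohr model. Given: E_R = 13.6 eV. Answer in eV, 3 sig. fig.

-13.6 eV

E_n = −E_R·Z²/n² = −13.6 × 8²/8² = -13.6 eV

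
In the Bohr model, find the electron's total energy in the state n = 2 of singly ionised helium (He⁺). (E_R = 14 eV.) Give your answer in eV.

-14 eV

E_n = −E_R·Z²/n² = −14 × 2²/2² = -14 eV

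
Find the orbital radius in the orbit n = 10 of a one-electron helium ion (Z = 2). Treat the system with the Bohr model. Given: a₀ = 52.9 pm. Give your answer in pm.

2640 pm

r_n = n²a₀/Z = 10² × 52.9 / 2
    = 100 × 52.9 / 2 = 2640 pm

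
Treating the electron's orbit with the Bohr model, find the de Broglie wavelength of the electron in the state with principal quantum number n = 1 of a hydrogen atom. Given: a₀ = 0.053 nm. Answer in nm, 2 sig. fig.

The Bohr quantisation condition is nλ = 2πr_n.
r_n = n²a₀/Z = 0.053 nm
λ = 2πr_n/n = 2π·0.053/1 = 0.33 nm

0.33 nm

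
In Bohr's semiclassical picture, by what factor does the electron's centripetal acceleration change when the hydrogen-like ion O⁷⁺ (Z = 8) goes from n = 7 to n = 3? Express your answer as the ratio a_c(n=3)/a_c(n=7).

a_c ∝ Z^3 · n^-4; with Z fixed, a_c ∝ n^-4.
a_c(n=3)/a_c(n=7) = (3/7)^-4 = 2401/81

2401/81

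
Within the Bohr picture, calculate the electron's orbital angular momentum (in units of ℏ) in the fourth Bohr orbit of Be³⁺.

4

L_n = nℏ, so L/ℏ = n = 4.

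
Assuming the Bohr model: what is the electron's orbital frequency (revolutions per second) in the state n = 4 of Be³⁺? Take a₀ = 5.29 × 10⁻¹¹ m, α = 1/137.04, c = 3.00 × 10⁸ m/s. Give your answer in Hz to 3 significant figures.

r = n²a₀/Z = 2.12 × 10⁻¹⁰ m, v = Zαc/n = 2.19 × 10⁶ m/s
f = v/(2πr) = 1.65 × 10¹⁵ Hz

1.65 × 10¹⁵ Hz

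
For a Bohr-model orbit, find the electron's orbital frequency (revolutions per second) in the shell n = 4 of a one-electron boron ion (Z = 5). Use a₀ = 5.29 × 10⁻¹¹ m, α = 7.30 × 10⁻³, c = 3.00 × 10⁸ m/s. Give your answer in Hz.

r = n²a₀/Z = 1.69 × 10⁻¹⁰ m, v = Zαc/n = 2.74 × 10⁶ m/s
f = v/(2πr) = 2.57 × 10¹⁵ Hz

2.57 × 10¹⁵ Hz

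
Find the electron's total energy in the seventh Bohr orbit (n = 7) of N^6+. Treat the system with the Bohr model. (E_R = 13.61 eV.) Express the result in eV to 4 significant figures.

E_n = −E_R·Z²/n² = −13.61 × 7²/7² = -13.61 eV

-13.61 eV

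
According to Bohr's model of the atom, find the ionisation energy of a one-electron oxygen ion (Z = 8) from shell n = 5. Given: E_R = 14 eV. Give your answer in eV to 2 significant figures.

36 eV

E_n = −E_R·Z²/n² = −14 × 8²/5² eV = -36 eV
Ionisation energy = −E_n = 36 eV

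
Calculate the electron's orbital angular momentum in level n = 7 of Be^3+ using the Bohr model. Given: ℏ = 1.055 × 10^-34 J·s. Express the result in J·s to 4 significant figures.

L_n = nℏ = 7 × 1.055 × 10^-34 = 7.385 × 10^-34 J·s

7.385 × 10^-34 J·s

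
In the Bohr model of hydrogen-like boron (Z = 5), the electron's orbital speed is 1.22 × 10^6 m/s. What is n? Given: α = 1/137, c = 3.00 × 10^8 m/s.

9

v_n = Zαc/n ⇒ n = Zαc/v = 5 × 0.00730 × 3.00 × 10^8 / 1.22 × 10^6 ≈ 8.97
n = 9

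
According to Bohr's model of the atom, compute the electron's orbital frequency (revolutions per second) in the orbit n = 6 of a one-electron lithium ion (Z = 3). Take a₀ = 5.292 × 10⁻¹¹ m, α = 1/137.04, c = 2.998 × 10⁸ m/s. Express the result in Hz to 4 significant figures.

2.741 × 10¹⁴ Hz

r = n²a₀/Z = 6.350 × 10⁻¹⁰ m, v = Zαc/n = 1.094 × 10⁶ m/s
f = v/(2πr) = 2.741 × 10¹⁴ Hz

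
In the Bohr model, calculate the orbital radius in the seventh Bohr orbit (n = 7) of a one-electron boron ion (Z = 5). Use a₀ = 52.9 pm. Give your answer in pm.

r_n = n²a₀/Z = 7² × 52.9 / 5
    = 49 × 52.9 / 5 = 518 pm

518 pm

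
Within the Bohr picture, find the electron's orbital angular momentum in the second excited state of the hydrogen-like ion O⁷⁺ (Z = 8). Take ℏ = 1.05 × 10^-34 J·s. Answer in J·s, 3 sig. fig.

L_n = nℏ = 3 × 1.05 × 10^-34 = 3.15 × 10^-34 J·s

3.15 × 10^-34 J·s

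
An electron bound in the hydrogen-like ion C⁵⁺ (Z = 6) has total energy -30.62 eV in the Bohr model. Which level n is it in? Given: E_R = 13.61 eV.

4

E_n = −E_R Z²/n² ⇒ n² = E_R Z²/(−E_n) = 13.61 × 6² / 30.62 ≈ 16.00
n = 4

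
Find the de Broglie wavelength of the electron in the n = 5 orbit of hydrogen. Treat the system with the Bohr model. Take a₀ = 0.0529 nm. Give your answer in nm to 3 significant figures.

1.66 nm

The Bohr quantisation condition is nλ = 2πr_n.
r_n = n²a₀/Z = 1.32 nm
λ = 2πr_n/n = 2π·1.32/5 = 1.66 nm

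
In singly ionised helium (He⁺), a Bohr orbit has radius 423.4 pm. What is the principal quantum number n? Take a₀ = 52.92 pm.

4

r_n = n²a₀/Z ⇒ n² = rZ/a₀ = 423.4 × 2 / 52.92 ≈ 16.00
n = 4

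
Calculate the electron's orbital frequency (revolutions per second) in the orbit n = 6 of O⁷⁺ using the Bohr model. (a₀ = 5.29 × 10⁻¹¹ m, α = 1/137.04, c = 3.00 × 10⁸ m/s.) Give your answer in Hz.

r = n²a₀/Z = 2.38 × 10⁻¹⁰ m, v = Zαc/n = 2.92 × 10⁶ m/s
f = v/(2πr) = 1.95 × 10¹⁵ Hz

1.95 × 10¹⁵ Hz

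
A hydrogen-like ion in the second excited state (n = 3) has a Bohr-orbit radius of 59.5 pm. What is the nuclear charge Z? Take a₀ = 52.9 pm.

r_n = n²a₀/Z ⇒ Z = n²a₀/r = 3² × 52.9 / 59.5 ≈ 8.00
Z = 8

8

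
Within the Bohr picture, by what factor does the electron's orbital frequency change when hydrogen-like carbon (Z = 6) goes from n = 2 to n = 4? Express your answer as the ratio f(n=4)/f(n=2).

f ∝ Z^2 · n^-3; with Z fixed, f ∝ n^-3.
f(n=4)/f(n=2) = (4/2)^-3 = 1/8

1/8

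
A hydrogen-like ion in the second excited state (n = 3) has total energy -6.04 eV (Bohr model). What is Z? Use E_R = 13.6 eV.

E_n = −E_R Z²/n² ⇒ Z² = −E_n n²/E_R = 6.04 × 3² / 13.6 ≈ 4.00
Z = 2

2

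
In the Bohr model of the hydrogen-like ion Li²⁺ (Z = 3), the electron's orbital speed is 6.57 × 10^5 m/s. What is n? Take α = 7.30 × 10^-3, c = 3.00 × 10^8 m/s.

v_n = Zαc/n ⇒ n = Zαc/v = 3 × 0.00730 × 3.00 × 10^8 / 6.57 × 10^5 ≈ 10.00
n = 10

10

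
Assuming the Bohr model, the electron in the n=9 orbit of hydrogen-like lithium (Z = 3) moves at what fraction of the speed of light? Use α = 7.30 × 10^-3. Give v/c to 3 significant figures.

v_n = Zαc/n, so v/c = Zα/n = 3 × 0.00730 / 9 = 0.00243

0.00243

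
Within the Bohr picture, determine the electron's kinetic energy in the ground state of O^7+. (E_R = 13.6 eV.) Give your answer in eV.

870 eV

For a Coulomb orbit the virial theorem gives K = −E_n.
E_n = −E_R·Z²/n², so K = E_R·Z²/n² = 13.6 × 8²/1² = 870 eV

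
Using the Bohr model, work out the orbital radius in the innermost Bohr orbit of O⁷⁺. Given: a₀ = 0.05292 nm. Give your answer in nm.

0.006615 nm

r_n = n²a₀/Z = 1² × 0.05292 / 8
    = 1 × 0.05292 / 8 = 0.006615 nm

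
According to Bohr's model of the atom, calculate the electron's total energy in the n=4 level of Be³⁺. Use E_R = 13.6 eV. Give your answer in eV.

-13.6 eV

E_n = −E_R·Z²/n² = −13.6 × 4²/4² = -13.6 eV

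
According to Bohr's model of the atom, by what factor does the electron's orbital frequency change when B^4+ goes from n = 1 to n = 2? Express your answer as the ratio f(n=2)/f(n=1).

f ∝ Z^2 · n^-3; with Z fixed, f ∝ n^-3.
f(n=2)/f(n=1) = (2/1)^-3 = 1/8

1/8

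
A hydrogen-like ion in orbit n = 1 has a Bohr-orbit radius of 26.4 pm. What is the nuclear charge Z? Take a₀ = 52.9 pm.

2

r_n = n²a₀/Z ⇒ Z = n²a₀/r = 1² × 52.9 / 26.4 ≈ 2.00
Z = 2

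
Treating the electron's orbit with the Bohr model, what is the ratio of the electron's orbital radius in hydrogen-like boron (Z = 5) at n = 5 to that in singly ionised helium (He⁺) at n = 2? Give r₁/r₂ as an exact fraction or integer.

5/2

r ∝ Z^-1 · n^2
r₁/r₂ = (5/2)^-1 · (5/2)^2 = 5/2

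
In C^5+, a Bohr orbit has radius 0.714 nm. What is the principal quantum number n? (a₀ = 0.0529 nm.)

9

r_n = n²a₀/Z ⇒ n² = rZ/a₀ = 0.714 × 6 / 0.0529 ≈ 80.98
n = 9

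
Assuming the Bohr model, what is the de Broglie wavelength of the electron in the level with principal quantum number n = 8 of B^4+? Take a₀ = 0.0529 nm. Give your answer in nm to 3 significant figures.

0.532 nm

The Bohr quantisation condition is nλ = 2πr_n.
r_n = n²a₀/Z = 0.677 nm
λ = 2πr_n/n = 2π·0.677/8 = 0.532 nm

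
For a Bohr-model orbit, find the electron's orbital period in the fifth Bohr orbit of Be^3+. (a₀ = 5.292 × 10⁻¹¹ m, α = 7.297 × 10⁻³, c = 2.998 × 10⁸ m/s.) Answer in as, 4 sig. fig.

1187 as

r = n²a₀/Z = 5²·5.292 × 10⁻¹¹/4 = 3.308 × 10⁻¹⁰ m
v = Zαc/n = 4·0.007297·2.998 × 10⁸/5 = 1.750 × 10⁶ m/s
T = 2πr/v = 1.187 × 10⁻¹⁵ s = 1187 as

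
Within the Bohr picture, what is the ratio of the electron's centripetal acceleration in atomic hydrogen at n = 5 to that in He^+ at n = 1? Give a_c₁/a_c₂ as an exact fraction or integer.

a_c ∝ Z^3 · n^-4
a_c₁/a_c₂ = (1/2)^3 · (5/1)^-4 = 1/5000

1/5000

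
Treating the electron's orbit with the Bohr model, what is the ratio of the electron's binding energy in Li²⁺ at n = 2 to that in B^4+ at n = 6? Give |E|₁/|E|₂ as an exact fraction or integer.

81/25

|E| ∝ Z^2 · n^-2
|E|₁/|E|₂ = (3/5)^2 · (2/6)^-2 = 81/25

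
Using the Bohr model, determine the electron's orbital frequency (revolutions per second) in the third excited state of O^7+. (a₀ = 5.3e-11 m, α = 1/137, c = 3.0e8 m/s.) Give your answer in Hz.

6.6e15 Hz

r = n²a₀/Z = 1.1e-10 m, v = Zαc/n = 4.4e6 m/s
f = v/(2πr) = 6.6e15 Hz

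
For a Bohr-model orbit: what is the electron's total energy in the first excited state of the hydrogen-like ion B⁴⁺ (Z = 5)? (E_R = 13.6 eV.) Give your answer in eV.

E_n = −E_R·Z²/n² = −13.6 × 5²/2² = -85.0 eV

-85.0 eV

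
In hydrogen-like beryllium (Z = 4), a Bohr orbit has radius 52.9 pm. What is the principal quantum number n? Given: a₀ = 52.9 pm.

r_n = n²a₀/Z ⇒ n² = rZ/a₀ = 52.9 × 4 / 52.9 ≈ 4.00
n = 2

2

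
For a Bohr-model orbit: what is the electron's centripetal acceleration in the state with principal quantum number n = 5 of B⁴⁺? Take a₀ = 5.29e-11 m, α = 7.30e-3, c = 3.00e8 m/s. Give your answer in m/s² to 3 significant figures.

r = n²a₀/Z = 2.64e-10 m, v = Zαc/n = 2.19e6 m/s
a = v²/r = (2.19e6)² / 2.64e-10 = 1.81e22 m/s²

1.81e22 m/s²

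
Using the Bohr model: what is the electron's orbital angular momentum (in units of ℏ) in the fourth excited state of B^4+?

5

L_n = nℏ, so L/ℏ = n = 5.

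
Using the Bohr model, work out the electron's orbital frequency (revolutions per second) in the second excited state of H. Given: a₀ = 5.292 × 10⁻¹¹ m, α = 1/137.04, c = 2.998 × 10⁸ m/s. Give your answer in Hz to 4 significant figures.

2.437 × 10¹⁴ Hz

r = n²a₀/Z = 4.763 × 10⁻¹⁰ m, v = Zαc/n = 7.292 × 10⁵ m/s
f = v/(2πr) = 2.437 × 10¹⁴ Hz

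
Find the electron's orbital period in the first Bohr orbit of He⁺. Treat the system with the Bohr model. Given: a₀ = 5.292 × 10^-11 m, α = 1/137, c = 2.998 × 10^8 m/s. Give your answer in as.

r = n²a₀/Z = 1²·5.292 × 10^-11/2 = 2.646 × 10^-11 m
v = Zαc/n = 2·0.007299·2.998 × 10^8/1 = 4.377 × 10^6 m/s
T = 2πr/v = 3.799 × 10^-17 s = 37.99 as

37.99 as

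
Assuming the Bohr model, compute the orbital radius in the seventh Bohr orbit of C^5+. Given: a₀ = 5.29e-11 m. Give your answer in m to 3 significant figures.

r_n = n²a₀/Z = 7² × 5.29e-11 / 6
    = 49 × 5.29e-11 / 6 = 4.32e-10 m

4.32e-10 m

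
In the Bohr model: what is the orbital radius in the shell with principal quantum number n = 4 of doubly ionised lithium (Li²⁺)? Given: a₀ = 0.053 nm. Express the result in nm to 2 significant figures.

0.28 nm

r_n = n²a₀/Z = 4² × 0.053 / 3
    = 16 × 0.053 / 3 = 0.28 nm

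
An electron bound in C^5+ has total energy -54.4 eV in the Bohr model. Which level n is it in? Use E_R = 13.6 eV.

E_n = −E_R Z²/n² ⇒ n² = E_R Z²/(−E_n) = 13.6 × 6² / 54.4 ≈ 9.00
n = 3

3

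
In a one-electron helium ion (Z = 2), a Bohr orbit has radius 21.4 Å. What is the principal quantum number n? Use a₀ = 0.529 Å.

r_n = n²a₀/Z ⇒ n² = rZ/a₀ = 21.4 × 2 / 0.529 ≈ 80.91
n = 9

9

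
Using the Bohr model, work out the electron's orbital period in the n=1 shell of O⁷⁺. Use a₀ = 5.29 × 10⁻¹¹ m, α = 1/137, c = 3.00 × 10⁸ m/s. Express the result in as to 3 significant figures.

2.37 as

r = n²a₀/Z = 1²·5.29 × 10⁻¹¹/8 = 6.61 × 10⁻¹² m
v = Zαc/n = 8·0.00730·3.00 × 10⁸/1 = 1.75 × 10⁷ m/s
T = 2πr/v = 2.37 × 10⁻¹⁸ s = 2.37 as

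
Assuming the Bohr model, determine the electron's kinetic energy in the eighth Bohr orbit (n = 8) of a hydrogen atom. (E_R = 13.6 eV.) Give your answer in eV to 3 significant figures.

For a Coulomb orbit the virial theorem gives K = −E_n.
E_n = −E_R·Z²/n², so K = E_R·Z²/n² = 13.6 × 1²/8² = 0.212 eV

0.212 eV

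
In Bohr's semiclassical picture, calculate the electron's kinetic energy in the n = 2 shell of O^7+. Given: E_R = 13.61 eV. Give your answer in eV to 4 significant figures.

217.8 eV

For a Coulomb orbit the virial theorem gives K = −E_n.
E_n = −E_R·Z²/n², so K = E_R·Z²/n² = 13.61 × 8²/2² = 217.8 eV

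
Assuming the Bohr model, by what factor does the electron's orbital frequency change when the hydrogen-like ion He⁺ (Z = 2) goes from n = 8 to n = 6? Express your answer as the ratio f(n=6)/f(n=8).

64/27

f ∝ Z^2 · n^-3; with Z fixed, f ∝ n^-3.
f(n=6)/f(n=8) = (6/8)^-3 = 64/27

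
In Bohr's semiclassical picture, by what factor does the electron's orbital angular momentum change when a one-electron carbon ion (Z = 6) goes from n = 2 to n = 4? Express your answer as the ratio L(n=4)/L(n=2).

L = nℏ depends only on n, so L ∝ n.
L(n=4)/L(n=2) = (4/2)^1 = 2

2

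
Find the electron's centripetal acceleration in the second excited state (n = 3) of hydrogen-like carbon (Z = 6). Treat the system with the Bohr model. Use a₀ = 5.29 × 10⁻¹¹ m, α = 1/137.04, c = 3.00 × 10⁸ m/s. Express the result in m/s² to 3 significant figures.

2.42 × 10²³ m/s²

r = n²a₀/Z = 7.94 × 10⁻¹¹ m, v = Zαc/n = 4.38 × 10⁶ m/s
a = v²/r = (4.38 × 10⁶)² / 7.94 × 10⁻¹¹ = 2.42 × 10²³ m/s²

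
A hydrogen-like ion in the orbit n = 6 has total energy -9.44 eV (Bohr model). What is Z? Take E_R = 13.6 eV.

5

E_n = −E_R Z²/n² ⇒ Z² = −E_n n²/E_R = 9.44 × 6² / 13.6 ≈ 24.99
Z = 5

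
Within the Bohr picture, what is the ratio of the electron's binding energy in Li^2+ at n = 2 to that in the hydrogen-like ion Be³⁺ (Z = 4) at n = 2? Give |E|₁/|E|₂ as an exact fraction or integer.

|E| ∝ Z^2 · n^-2
|E|₁/|E|₂ = (3/4)^2 · (2/2)^-2 = 9/16

9/16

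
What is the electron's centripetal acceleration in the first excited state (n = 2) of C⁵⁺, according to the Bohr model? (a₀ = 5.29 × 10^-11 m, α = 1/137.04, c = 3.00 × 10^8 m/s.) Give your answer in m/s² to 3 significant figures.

r = n²a₀/Z = 3.53 × 10^-11 m, v = Zαc/n = 6.57 × 10^6 m/s
a = v²/r = (6.57 × 10^6)² / 3.53 × 10^-11 = 1.22 × 10^24 m/s²

1.22 × 10^24 m/s²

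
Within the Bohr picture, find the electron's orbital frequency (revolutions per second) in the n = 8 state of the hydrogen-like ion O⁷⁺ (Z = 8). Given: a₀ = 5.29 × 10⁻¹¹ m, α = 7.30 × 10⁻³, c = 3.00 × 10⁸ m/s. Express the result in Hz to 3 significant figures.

8.24 × 10¹⁴ Hz

r = n²a₀/Z = 4.23 × 10⁻¹⁰ m, v = Zαc/n = 2.19 × 10⁶ m/s
f = v/(2πr) = 8.24 × 10¹⁴ Hz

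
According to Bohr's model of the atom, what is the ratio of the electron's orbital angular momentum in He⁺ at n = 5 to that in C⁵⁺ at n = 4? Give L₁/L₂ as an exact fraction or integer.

5/4

L = nℏ is independent of Z.
L₁/L₂ = n₁/n₂ = 5/4 = 5/4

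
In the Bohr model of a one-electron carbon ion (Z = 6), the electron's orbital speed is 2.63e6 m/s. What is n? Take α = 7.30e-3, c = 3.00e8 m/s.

v_n = Zαc/n ⇒ n = Zαc/v = 6 × 0.00730 × 3.00e8 / 2.63e6 ≈ 5.00
n = 5

5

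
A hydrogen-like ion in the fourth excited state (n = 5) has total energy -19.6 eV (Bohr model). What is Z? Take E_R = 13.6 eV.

E_n = −E_R Z²/n² ⇒ Z² = −E_n n²/E_R = 19.6 × 5² / 13.6 ≈ 36.03
Z = 6

6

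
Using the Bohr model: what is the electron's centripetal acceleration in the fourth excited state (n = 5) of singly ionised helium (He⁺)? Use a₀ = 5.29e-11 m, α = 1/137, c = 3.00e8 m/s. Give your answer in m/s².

1.16e21 m/s²

r = n²a₀/Z = 6.61e-10 m, v = Zαc/n = 8.76e5 m/s
a = v²/r = (8.76e5)² / 6.61e-10 = 1.16e21 m/s²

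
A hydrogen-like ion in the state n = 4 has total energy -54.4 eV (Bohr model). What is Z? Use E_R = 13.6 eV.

8

E_n = −E_R Z²/n² ⇒ Z² = −E_n n²/E_R = 54.4 × 4² / 13.6 ≈ 64.00
Z = 8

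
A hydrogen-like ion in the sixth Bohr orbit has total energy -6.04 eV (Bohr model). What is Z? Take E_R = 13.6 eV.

4

E_n = −E_R Z²/n² ⇒ Z² = −E_n n²/E_R = 6.04 × 6² / 13.6 ≈ 15.99
Z = 4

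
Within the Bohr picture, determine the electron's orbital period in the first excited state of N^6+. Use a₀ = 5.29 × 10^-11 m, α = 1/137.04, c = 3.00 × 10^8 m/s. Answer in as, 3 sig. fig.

24.8 as

r = n²a₀/Z = 2²·5.29 × 10^-11/7 = 3.02 × 10^-11 m
v = Zαc/n = 7·0.00730·3.00 × 10^8/2 = 7.66 × 10^6 m/s
T = 2πr/v = 2.48 × 10^-17 s = 24.8 as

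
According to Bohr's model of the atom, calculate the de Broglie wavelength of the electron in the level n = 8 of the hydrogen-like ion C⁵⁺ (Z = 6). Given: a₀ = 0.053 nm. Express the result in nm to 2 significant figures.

0.44 nm

The Bohr quantisation condition is nλ = 2πr_n.
r_n = n²a₀/Z = 0.57 nm
λ = 2πr_n/n = 2π·0.57/8 = 0.44 nm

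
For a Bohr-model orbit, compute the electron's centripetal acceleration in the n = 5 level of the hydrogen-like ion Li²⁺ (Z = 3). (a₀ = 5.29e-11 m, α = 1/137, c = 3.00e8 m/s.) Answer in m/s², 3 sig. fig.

3.92e21 m/s²

r = n²a₀/Z = 4.41e-10 m, v = Zαc/n = 1.31e6 m/s
a = v²/r = (1.31e6)² / 4.41e-10 = 3.92e21 m/s²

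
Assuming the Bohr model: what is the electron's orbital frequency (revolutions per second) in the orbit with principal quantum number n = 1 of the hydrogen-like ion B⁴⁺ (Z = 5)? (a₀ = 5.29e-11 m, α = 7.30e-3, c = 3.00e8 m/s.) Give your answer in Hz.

r = n²a₀/Z = 1.06e-11 m, v = Zαc/n = 1.09e7 m/s
f = v/(2πr) = 1.65e17 Hz

1.65e17 Hz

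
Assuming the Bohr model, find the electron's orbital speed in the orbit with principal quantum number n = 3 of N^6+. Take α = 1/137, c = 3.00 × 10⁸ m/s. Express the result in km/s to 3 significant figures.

v_n = Zαc/n = 7 × 0.00730 × 3.00 × 10⁸ / 3
    = 5110 km/s

5110 km/s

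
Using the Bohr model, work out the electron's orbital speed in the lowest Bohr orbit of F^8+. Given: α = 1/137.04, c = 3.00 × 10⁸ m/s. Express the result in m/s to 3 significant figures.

1.97 × 10⁷ m/s

v_n = Zαc/n = 9 × 0.00730 × 3.00 × 10⁸ / 1
    = 1.97 × 10⁷ m/s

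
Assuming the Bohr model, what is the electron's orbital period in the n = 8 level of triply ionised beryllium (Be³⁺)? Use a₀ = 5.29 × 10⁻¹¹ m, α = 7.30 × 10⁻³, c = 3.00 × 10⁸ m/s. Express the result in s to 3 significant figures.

r = n²a₀/Z = 8²·5.29 × 10⁻¹¹/4 = 8.46 × 10⁻¹⁰ m
v = Zαc/n = 4·0.00730·3.00 × 10⁸/8 = 1.09 × 10⁶ m/s
T = 2πr/v = 4.86 × 10⁻¹⁵ s

4.86 × 10⁻¹⁵ s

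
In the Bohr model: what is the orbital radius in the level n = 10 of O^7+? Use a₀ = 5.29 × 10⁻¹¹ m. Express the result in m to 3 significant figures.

6.61 × 10⁻¹⁰ m

r_n = n²a₀/Z = 10² × 5.29 × 10⁻¹¹ / 8
    = 100 × 5.29 × 10⁻¹¹ / 8 = 6.61 × 10⁻¹⁰ m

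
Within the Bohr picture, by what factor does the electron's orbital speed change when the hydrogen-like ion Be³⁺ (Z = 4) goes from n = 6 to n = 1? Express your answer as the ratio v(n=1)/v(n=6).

v ∝ Z^1 · n^-1; with Z fixed, v ∝ n^-1.
v(n=1)/v(n=6) = (1/6)^-1 = 6

6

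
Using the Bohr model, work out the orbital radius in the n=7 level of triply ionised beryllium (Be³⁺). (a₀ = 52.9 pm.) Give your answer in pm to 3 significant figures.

r_n = n²a₀/Z = 7² × 52.9 / 4
    = 49 × 52.9 / 4 = 648 pm

648 pm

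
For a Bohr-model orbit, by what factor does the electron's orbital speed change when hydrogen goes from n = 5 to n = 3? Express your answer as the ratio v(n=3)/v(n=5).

v ∝ Z^1 · n^-1; with Z fixed, v ∝ n^-1.
v(n=3)/v(n=5) = (3/5)^-1 = 5/3

5/3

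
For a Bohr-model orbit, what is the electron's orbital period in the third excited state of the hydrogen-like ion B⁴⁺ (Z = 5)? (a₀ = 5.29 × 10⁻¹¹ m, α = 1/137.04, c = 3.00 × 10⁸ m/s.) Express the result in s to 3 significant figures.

r = n²a₀/Z = 4²·5.29 × 10⁻¹¹/5 = 1.69 × 10⁻¹⁰ m
v = Zαc/n = 5·0.00730·3.00 × 10⁸/4 = 2.74 × 10⁶ m/s
T = 2πr/v = 3.89 × 10⁻¹⁶ s

3.89 × 10⁻¹⁶ s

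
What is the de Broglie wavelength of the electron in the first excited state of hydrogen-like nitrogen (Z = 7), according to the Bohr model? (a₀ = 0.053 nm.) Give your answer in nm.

The Bohr quantisation condition is nλ = 2πr_n.
r_n = n²a₀/Z = 0.030 nm
λ = 2πr_n/n = 2π·0.030/2 = 0.095 nm

0.095 nm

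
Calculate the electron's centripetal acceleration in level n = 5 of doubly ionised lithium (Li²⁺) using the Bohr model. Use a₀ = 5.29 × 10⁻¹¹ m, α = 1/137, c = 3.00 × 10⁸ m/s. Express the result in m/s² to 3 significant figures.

3.92 × 10²¹ m/s²

r = n²a₀/Z = 4.41 × 10⁻¹⁰ m, v = Zαc/n = 1.31 × 10⁶ m/s
a = v²/r = (1.31 × 10⁶)² / 4.41 × 10⁻¹⁰ = 3.92 × 10²¹ m/s²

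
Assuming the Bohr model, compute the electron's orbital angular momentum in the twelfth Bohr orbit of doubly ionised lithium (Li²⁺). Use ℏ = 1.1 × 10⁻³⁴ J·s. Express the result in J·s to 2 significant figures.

L_n = nℏ = 12 × 1.1 × 10⁻³⁴ = 1.3 × 10⁻³³ J·s

1.3 × 10⁻³³ J·s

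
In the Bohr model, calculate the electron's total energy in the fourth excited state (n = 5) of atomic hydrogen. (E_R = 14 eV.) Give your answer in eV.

E_n = −E_R·Z²/n² = −14 × 1²/5² = -0.56 eV

-0.56 eV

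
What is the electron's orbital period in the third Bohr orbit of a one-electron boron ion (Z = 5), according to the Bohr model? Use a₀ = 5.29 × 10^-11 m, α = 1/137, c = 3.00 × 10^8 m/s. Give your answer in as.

r = n²a₀/Z = 3²·5.29 × 10^-11/5 = 9.52 × 10^-11 m
v = Zαc/n = 5·0.00730·3.00 × 10^8/3 = 3.65 × 10^6 m/s
T = 2πr/v = 1.64 × 10^-16 s = 164 as

164 as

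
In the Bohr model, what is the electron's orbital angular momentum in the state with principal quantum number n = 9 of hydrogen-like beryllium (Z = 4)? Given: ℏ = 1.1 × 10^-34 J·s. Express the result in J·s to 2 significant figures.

9.9 × 10^-34 J·s

L_n = nℏ = 9 × 1.1 × 10^-34 = 9.9 × 10^-34 J·s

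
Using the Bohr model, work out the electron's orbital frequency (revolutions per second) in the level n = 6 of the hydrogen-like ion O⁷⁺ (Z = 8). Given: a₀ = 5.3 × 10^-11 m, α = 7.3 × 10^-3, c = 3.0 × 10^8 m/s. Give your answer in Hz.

1.9 × 10^15 Hz

r = n²a₀/Z = 2.4 × 10^-10 m, v = Zαc/n = 2.9 × 10^6 m/s
f = v/(2πr) = 1.9 × 10^15 Hz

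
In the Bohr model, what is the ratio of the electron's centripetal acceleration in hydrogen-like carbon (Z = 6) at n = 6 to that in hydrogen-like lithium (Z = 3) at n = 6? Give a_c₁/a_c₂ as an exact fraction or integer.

a_c ∝ Z^3 · n^-4
a_c₁/a_c₂ = (6/3)^3 · (6/6)^-4 = 8

8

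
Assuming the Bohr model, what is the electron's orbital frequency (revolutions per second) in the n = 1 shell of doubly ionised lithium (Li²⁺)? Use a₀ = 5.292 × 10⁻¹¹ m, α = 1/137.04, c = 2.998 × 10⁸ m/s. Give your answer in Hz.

5.921 × 10¹⁶ Hz

r = n²a₀/Z = 1.764 × 10⁻¹¹ m, v = Zαc/n = 6.563 × 10⁶ m/s
f = v/(2πr) = 5.921 × 10¹⁶ Hz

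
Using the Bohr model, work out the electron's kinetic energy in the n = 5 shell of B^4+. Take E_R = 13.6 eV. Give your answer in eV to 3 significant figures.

13.6 eV

For a Coulomb orbit the virial theorem gives K = −E_n.
E_n = −E_R·Z²/n², so K = E_R·Z²/n² = 13.6 × 5²/5² = 13.6 eV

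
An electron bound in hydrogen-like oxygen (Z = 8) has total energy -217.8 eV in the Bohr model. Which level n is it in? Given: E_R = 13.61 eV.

2

E_n = −E_R Z²/n² ⇒ n² = E_R Z²/(−E_n) = 13.61 × 8² / 217.8 ≈ 4.00
n = 2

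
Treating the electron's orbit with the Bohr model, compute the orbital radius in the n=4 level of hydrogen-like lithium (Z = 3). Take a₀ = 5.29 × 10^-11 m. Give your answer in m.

2.82 × 10^-10 m

r_n = n²a₀/Z = 4² × 5.29 × 10^-11 / 3
    = 16 × 5.29 × 10^-11 / 3 = 2.82 × 10^-10 m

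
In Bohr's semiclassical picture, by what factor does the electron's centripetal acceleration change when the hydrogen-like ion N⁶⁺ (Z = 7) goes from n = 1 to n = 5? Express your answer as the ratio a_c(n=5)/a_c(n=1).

a_c ∝ Z^3 · n^-4; with Z fixed, a_c ∝ n^-4.
a_c(n=5)/a_c(n=1) = (5/1)^-4 = 1/625

1/625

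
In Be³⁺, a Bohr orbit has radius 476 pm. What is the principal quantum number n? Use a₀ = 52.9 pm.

r_n = n²a₀/Z ⇒ n² = rZ/a₀ = 476 × 4 / 52.9 ≈ 35.99
n = 6

6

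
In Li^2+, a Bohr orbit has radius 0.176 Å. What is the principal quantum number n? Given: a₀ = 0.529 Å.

1

r_n = n²a₀/Z ⇒ n² = rZ/a₀ = 0.176 × 3 / 0.529 ≈ 1.00
n = 1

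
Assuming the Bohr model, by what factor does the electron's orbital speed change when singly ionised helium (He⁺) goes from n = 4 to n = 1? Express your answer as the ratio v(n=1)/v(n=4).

4

v ∝ Z^1 · n^-1; with Z fixed, v ∝ n^-1.
v(n=1)/v(n=4) = (1/4)^-1 = 4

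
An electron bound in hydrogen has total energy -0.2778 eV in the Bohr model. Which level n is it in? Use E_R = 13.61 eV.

7

E_n = −E_R Z²/n² ⇒ n² = E_R Z²/(−E_n) = 13.61 × 1² / 0.2778 ≈ 48.99
n = 7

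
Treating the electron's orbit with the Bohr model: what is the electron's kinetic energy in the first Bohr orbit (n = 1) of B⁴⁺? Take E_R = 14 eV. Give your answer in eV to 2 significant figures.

For a Coulomb orbit the virial theorem gives K = −E_n.
E_n = −E_R·Z²/n², so K = E_R·Z²/n² = 14 × 5²/1² = 350 eV

350 eV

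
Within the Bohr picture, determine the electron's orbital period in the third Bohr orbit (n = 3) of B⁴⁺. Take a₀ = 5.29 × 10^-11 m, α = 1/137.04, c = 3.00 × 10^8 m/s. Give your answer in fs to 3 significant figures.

0.164 fs

r = n²a₀/Z = 3²·5.29 × 10^-11/5 = 9.52 × 10^-11 m
v = Zαc/n = 5·0.00730·3.00 × 10^8/3 = 3.65 × 10^6 m/s
T = 2πr/v = 1.64 × 10^-16 s = 0.164 fs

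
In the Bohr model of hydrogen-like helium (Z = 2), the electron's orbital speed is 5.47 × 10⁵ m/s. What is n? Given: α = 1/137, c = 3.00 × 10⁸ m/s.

v_n = Zαc/n ⇒ n = Zαc/v = 2 × 0.00730 × 3.00 × 10⁸ / 5.47 × 10⁵ ≈ 8.01
n = 8

8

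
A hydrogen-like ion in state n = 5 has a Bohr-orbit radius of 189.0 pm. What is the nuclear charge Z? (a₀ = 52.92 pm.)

7

r_n = n²a₀/Z ⇒ Z = n²a₀/r = 5² × 52.92 / 189.0 ≈ 7.00
Z = 7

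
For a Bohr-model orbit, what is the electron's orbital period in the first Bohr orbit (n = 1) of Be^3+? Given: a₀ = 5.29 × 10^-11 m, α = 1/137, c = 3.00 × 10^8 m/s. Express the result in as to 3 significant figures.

r = n²a₀/Z = 1²·5.29 × 10^-11/4 = 1.32 × 10^-11 m
v = Zαc/n = 4·0.00730·3.00 × 10^8/1 = 8.76 × 10^6 m/s
T = 2πr/v = 9.49 × 10^-18 s = 9.49 as

9.49 as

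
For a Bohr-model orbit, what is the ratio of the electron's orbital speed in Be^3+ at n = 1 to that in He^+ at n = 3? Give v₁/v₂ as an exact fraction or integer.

6

v ∝ Z^1 · n^-1
v₁/v₂ = (4/2)^1 · (1/3)^-1 = 6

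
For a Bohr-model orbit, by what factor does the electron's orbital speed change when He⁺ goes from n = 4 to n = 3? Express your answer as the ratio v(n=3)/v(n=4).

v ∝ Z^1 · n^-1; with Z fixed, v ∝ n^-1.
v(n=3)/v(n=4) = (3/4)^-1 = 4/3

4/3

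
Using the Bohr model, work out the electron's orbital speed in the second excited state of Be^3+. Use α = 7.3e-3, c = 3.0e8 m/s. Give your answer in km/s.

2900 km/s

v_n = Zαc/n = 4 × 0.0073 × 3.0e8 / 3
    = 2900 km/s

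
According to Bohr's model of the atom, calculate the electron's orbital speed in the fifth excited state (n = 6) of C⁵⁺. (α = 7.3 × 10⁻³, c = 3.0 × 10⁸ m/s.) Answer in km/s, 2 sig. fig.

v_n = Zαc/n = 6 × 0.0073 × 3.0 × 10⁸ / 6
    = 2200 km/s

2200 km/s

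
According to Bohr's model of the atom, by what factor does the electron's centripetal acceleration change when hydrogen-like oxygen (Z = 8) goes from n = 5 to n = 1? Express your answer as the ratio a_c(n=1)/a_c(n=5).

a_c ∝ Z^3 · n^-4; with Z fixed, a_c ∝ n^-4.
a_c(n=1)/a_c(n=5) = (1/5)^-4 = 625

625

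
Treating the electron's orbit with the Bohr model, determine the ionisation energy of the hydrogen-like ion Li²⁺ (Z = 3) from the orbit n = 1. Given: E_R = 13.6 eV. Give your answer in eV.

E_n = −E_R·Z²/n² = −13.6 × 3²/1² eV = -122 eV
Ionisation energy = −E_n = 122 eV

122 eV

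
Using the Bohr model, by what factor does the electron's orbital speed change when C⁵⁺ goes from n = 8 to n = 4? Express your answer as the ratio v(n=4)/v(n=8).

v ∝ Z^1 · n^-1; with Z fixed, v ∝ n^-1.
v(n=4)/v(n=8) = (4/8)^-1 = 2

2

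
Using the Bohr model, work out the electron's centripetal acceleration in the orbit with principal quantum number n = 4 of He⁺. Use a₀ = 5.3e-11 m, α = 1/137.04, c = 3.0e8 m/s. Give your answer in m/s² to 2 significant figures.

r = n²a₀/Z = 4.2e-10 m, v = Zαc/n = 1.1e6 m/s
a = v²/r = (1.1e6)² / 4.2e-10 = 2.8e21 m/s²

2.8e21 m/s²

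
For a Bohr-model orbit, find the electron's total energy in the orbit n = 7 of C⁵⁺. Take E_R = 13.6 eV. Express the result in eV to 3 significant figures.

-9.99 eV

E_n = −E_R·Z²/n² = −13.6 × 6²/7² = -9.99 eV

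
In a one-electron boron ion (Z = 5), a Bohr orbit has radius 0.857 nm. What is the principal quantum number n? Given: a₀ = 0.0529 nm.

r_n = n²a₀/Z ⇒ n² = rZ/a₀ = 0.857 × 5 / 0.0529 ≈ 81.00
n = 9

9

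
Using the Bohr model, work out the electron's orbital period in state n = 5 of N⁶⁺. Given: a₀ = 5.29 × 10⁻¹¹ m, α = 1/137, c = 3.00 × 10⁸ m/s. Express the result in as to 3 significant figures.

r = n²a₀/Z = 5²·5.29 × 10⁻¹¹/7 = 1.89 × 10⁻¹⁰ m
v = Zαc/n = 7·0.00730·3.00 × 10⁸/5 = 3.07 × 10⁶ m/s
T = 2πr/v = 3.87 × 10⁻¹⁶ s = 387 as

387 as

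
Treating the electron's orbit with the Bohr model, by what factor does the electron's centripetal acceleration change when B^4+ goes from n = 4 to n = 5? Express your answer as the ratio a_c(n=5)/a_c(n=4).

256/625

a_c ∝ Z^3 · n^-4; with Z fixed, a_c ∝ n^-4.
a_c(n=5)/a_c(n=4) = (5/4)^-4 = 256/625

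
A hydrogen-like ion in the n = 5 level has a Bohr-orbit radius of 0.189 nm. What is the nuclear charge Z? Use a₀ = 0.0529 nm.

r_n = n²a₀/Z ⇒ Z = n²a₀/r = 5² × 0.0529 / 0.189 ≈ 7.00
Z = 7

7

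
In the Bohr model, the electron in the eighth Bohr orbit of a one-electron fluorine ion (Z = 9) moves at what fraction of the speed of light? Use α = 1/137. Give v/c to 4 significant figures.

0.008212

v_n = Zαc/n, so v/c = Zα/n = 9 × 0.007299 / 8 = 0.008212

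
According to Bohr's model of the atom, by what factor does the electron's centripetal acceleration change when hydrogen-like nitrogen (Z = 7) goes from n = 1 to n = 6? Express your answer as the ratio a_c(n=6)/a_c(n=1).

1/1296

a_c ∝ Z^3 · n^-4; with Z fixed, a_c ∝ n^-4.
a_c(n=6)/a_c(n=1) = (6/1)^-4 = 1/1296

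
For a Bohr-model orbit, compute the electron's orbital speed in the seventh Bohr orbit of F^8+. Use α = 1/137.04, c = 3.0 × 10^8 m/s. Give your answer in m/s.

v_n = Zαc/n = 9 × 0.0073 × 3.0 × 10^8 / 7
    = 2.8 × 10^6 m/s

2.8 × 10^6 m/s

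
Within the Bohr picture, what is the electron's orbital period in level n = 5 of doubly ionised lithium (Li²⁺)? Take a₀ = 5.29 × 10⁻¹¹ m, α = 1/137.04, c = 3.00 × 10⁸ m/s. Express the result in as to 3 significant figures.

r = n²a₀/Z = 5²·5.29 × 10⁻¹¹/3 = 4.41 × 10⁻¹⁰ m
v = Zαc/n = 3·0.00730·3.00 × 10⁸/5 = 1.31 × 10⁶ m/s
T = 2πr/v = 2.11 × 10⁻¹⁵ s = 2110 as

2110 as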